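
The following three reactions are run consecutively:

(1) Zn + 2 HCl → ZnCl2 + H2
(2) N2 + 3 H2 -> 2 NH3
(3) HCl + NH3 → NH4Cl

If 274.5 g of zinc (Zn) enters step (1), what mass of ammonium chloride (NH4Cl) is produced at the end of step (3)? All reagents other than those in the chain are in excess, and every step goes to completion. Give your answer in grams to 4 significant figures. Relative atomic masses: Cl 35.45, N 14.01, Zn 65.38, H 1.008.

149.7 g

M(Zn) = 65.38 g/mol.
M(NH4Cl) = 14.01 + 4(1.008) + 35.45 = 53.492 g/mol.
n(Zn) = 274.5 / 65.38 = 4.1985 mol.
Reaction (1): Zn→H2 ratio 1:1 ⇒ n(H2) = 4.1985 mol.
Reaction (2): H2→NH3 ratio 3:2 ⇒ n(NH3) = 2.7990 mol.
Reaction (3): NH3→NH4Cl ratio 1:1 ⇒ n(NH4Cl) = 2.7990 mol.
Mass of NH4Cl = 2.7990 × 53.492 = 149.73 g.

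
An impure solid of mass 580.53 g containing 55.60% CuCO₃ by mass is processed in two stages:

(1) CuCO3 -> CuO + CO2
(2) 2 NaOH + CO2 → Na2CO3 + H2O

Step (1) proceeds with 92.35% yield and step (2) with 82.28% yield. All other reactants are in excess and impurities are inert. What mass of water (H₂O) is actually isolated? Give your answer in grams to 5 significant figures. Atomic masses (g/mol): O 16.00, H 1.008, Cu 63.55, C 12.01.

35.761 g

Pure CuCO3 = 580.53 × 0.5560 = 322.775 g.
M(CuCO3) = 63.55 + 12.01 + 3(16.00) = 123.56 g/mol.
M(H2O) = 2(1.008) + 16.00 = 18.016 g/mol.
n(CuCO3) = 322.775 / 123.56 = 2.61229 mol.
Step 1 (CuCO3:CO2 = 1:1): theoretical n(CO2) = 2.61229 mol; at 92.35% yield, n(CO2) = 2.41245 mol.
Step 2 (CO2:H2O = 1:1): theoretical n(H2O) = 2.41245 mol, so theoretical mass = 2.41245 × 18.016 = 43.4627 g.
At 82.28% yield, actual mass of H2O = 43.4627 × 0.8228 = 35.7611 g.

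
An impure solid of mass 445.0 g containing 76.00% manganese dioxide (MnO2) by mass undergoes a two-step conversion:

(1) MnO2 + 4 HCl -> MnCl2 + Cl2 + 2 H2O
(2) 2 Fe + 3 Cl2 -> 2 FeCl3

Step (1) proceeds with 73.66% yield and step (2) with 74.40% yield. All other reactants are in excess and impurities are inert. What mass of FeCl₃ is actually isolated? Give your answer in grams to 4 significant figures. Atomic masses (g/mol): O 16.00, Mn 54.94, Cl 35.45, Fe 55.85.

230.5 g

Pure MnO2 = 445.0 × 0.7600 = 338.20 g.
M(MnO2) = 54.94 + 2(16.00) = 86.94 g/mol.
M(FeCl3) = 55.85 + 3(35.45) = 162.20 g/mol.
n(MnO2) = 338.20 / 86.94 = 3.8900 mol.
Step 1 (MnO2:Cl2 = 1:1): theoretical n(Cl2) = 3.8900 mol; at 73.66% yield, n(Cl2) = 2.8654 mol.
Step 2 (Cl2:FeCl3 = 3:2): theoretical n(FeCl3) = 1.9103 mol, so theoretical mass = 1.9103 × 162.20 = 309.85 g.
At 74.40% yield, actual mass of FeCl3 = 309.85 × 0.7440 = 230.53 g.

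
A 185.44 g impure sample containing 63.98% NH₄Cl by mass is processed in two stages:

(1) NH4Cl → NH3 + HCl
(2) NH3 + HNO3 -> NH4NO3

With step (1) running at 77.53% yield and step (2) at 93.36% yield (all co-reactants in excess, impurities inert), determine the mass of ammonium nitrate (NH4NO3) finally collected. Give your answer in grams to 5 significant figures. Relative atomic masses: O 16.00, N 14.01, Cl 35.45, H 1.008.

128.52 g

Pure NH4Cl = 185.44 × 0.6398 = 118.645 g.
M(NH4Cl) = 14.01 + 4(1.008) + 35.45 = 53.492 g/mol.
M(NH4NO3) = 2(14.01) + 4(1.008) + 3(16.00) = 80.052 g/mol.
n(NH4Cl) = 118.645 / 53.492 = 2.21799 mol.
Step 1 (NH4Cl:NH3 = 1:1): theoretical n(NH3) = 2.21799 mol; at 77.53% yield, n(NH3) = 1.71960 mol.
Step 2 (NH3:NH4NO3 = 1:1): theoretical n(NH4NO3) = 1.71960 mol, so theoretical mass = 1.71960 × 80.052 = 137.658 g.
At 93.36% yield, actual mass of NH4NO3 = 137.658 × 0.9336 = 128.517 g.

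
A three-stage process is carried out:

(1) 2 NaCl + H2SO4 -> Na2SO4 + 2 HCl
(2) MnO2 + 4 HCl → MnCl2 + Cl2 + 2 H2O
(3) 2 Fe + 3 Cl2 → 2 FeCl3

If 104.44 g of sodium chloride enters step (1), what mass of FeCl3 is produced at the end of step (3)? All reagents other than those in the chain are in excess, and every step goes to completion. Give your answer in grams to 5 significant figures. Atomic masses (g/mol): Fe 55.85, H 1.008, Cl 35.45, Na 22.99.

48.312 g

M(NaCl) = 22.99 + 35.45 = 58.44 g/mol.
M(FeCl3) = 55.85 + 3(35.45) = 162.20 g/mol.
n(NaCl) = 104.44 / 58.44 = 1.78713 mol.
Reaction (1): NaCl→HCl ratio 2:2 ⇒ n(HCl) = 1.78713 mol.
Reaction (2): HCl→Cl2 ratio 4:1 ⇒ n(Cl2) = 0.446783 mol.
Reaction (3): Cl2→FeCl3 ratio 3:2 ⇒ n(FeCl3) = 0.297855 mol.
Mass of FeCl3 = 0.297855 × 162.20 = 48.3121 g.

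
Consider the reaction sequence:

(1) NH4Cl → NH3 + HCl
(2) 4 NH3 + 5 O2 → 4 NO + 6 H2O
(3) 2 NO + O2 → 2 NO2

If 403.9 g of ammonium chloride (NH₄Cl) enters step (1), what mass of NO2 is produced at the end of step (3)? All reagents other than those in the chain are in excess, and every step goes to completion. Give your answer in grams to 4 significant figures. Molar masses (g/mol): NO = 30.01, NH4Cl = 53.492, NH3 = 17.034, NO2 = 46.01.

n(NH4Cl) = 403.9 / 53.492 = 7.5507 mol.
Reaction (1): NH4Cl→NH3 ratio 1:1 ⇒ n(NH3) = 7.5507 mol.
Reaction (2): NH3→NO ratio 4:4 ⇒ n(NO) = 7.5507 mol.
Reaction (3): NO→NO2 ratio 2:2 ⇒ n(NO2) = 7.5507 mol.
Mass of NO2 = 7.5507 × 46.01 = 347.41 g.

347.4 g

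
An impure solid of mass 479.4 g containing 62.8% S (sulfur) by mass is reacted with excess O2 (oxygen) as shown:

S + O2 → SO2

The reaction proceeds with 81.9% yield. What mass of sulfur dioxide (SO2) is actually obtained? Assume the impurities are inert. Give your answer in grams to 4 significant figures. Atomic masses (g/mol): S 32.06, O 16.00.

Pure S available = 479.4 g × 0.628 = 301.06 g.
M(S) = 32.06 g/mol.
M(SO2) = 32.06 + 2(16.00) = 64.06 g/mol.
n(S) = 301.06 g / 32.06 g/mol = 9.3906 mol.
From the equation the S:SO2 mole ratio is 1:1, so n(SO2) = 9.3906 × 1/1 = 9.3906 mol.
Mass of SO2 = 9.3906 mol × 64.06 g/mol = 601.56 g.
Actual mass collected = 601.56 g × 0.819 = 492.68 g.

492.7 g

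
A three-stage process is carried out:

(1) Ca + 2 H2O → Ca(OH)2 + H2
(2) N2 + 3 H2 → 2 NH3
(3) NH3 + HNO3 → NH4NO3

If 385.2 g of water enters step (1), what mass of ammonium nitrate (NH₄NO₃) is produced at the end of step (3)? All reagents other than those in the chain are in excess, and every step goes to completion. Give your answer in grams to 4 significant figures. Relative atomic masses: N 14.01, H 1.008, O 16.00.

570.5 g

M(H2O) = 2(1.008) + 16.00 = 18.016 g/mol.
M(NH4NO3) = 2(14.01) + 4(1.008) + 3(16.00) = 80.052 g/mol.
n(H2O) = 385.2 / 18.016 = 21.381 mol.
Reaction (1): H2O→H2 ratio 2:1 ⇒ n(H2) = 10.690 mol.
Reaction (2): H2→NH3 ratio 3:2 ⇒ n(NH3) = 7.1270 mol.
Reaction (3): NH3→NH4NO3 ratio 1:1 ⇒ n(NH4NO3) = 7.1270 mol.
Mass of NH4NO3 = 7.1270 × 80.052 = 570.53 g.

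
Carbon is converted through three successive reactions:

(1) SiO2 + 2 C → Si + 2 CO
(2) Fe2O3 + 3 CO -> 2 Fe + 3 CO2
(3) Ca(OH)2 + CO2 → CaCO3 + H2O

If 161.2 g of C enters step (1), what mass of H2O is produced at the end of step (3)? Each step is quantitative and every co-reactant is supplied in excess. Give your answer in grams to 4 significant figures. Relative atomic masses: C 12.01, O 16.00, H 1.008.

241.8 g

M(C) = 12.01 g/mol.
M(H2O) = 2(1.008) + 16.00 = 18.016 g/mol.
n(C) = 161.2 / 12.01 = 13.422 mol.
Reaction (1): C→CO ratio 2:2 ⇒ n(CO) = 13.422 mol.
Reaction (2): CO→CO2 ratio 3:3 ⇒ n(CO2) = 13.422 mol.
Reaction (3): CO2→H2O ratio 1:1 ⇒ n(H2O) = 13.422 mol.
Mass of H2O = 13.422 × 18.016 = 241.81 g.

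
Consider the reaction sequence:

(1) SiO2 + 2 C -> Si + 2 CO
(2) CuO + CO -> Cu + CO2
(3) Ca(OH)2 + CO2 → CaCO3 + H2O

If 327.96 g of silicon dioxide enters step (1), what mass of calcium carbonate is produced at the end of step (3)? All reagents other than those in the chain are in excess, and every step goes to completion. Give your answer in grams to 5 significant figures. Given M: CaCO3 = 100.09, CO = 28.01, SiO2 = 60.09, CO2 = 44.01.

1092.5 g

n(SiO2) = 327.96 / 60.09 = 5.45781 mol.
Reaction (1): SiO2→CO ratio 1:2 ⇒ n(CO) = 10.9156 mol.
Reaction (2): CO→CO2 ratio 1:1 ⇒ n(CO2) = 10.9156 mol.
Reaction (3): CO2→CaCO3 ratio 1:1 ⇒ n(CaCO3) = 10.9156 mol.
Mass of CaCO3 = 10.9156 × 100.09 = 1092.55 g.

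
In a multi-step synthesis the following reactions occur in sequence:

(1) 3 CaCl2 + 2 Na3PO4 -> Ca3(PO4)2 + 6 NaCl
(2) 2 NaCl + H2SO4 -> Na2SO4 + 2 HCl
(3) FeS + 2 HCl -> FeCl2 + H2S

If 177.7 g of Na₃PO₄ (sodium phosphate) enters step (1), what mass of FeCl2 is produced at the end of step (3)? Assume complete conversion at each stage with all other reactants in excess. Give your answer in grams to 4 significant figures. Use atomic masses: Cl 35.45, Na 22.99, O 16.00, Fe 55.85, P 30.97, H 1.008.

206.1 g

M(Na3PO4) = 3(22.99) + 30.97 + 4(16.00) = 163.94 g/mol.
M(FeCl2) = 55.85 + 2(35.45) = 126.75 g/mol.
n(Na3PO4) = 177.7 / 163.94 = 1.0839 mol.
Reaction (1): Na3PO4→NaCl ratio 2:6 ⇒ n(NaCl) = 3.2518 mol.
Reaction (2): NaCl→HCl ratio 2:2 ⇒ n(HCl) = 3.2518 mol.
Reaction (3): HCl→FeCl2 ratio 2:1 ⇒ n(FeCl2) = 1.6259 mol.
Mass of FeCl2 = 1.6259 × 126.75 = 206.08 g.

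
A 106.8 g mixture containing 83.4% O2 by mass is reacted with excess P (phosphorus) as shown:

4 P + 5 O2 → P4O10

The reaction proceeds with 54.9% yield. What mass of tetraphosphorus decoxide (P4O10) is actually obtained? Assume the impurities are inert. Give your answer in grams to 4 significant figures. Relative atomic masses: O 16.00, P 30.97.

Pure O2 available = 106.8 g × 0.834 = 89.071 g.
M(O2) = 2(16.00) = 32.00 g/mol.
M(P4O10) = 4(30.97) + 10(16.00) = 283.88 g/mol.
n(O2) = 89.071 g / 32.00 g/mol = 2.7835 mol.
From the equation the O2:P4O10 mole ratio is 5:1, so n(P4O10) = 2.7835 × 1/5 = 0.55670 mol.
Mass of P4O10 = 0.55670 mol × 283.88 g/mol = 158.03 g.
Actual mass collected = 158.03 g × 0.549 = 86.761 g.

86.76 g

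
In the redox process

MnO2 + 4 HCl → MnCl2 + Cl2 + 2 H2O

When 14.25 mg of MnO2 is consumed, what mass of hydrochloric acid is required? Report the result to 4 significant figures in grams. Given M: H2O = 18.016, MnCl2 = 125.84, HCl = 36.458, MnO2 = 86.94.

Convert: 14.25 mg = 0.014250 g.
n(MnO2) = 0.014250 g / 86.94 g/mol = 0.00016391 mol.
From the equation the MnO2:HCl mole ratio is 1:4, so n(HCl) = 0.00016391 × 4/1 = 0.00065562 mol.
Mass of HCl = 0.00065562 mol × 36.458 g/mol = 0.023903 g.

0.02390 g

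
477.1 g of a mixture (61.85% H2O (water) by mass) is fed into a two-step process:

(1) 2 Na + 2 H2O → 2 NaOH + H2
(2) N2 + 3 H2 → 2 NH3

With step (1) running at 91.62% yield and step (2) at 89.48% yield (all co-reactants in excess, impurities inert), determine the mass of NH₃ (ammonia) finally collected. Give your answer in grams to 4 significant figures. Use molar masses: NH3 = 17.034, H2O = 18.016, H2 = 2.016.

Pure H2O = 477.1 × 0.6185 = 295.09 g.
n(H2O) = 295.09 / 18.016 = 16.379 mol.
Step 1 (H2O:H2 = 2:1): theoretical n(H2) = 8.1896 mol; at 91.62% yield, n(H2) = 7.5033 mol.
Step 2 (H2:NH3 = 3:2): theoretical n(NH3) = 5.0022 mol, so theoretical mass = 5.0022 × 17.034 = 85.207 g.
At 89.48% yield, actual mass of NH3 = 85.207 × 0.8948 = 76.243 g.

76.24 g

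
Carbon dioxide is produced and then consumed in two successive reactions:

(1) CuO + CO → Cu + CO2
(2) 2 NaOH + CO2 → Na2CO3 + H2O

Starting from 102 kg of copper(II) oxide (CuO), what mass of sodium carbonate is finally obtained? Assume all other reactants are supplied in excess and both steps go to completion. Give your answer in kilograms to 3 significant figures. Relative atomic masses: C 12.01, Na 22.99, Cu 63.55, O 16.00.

136 kg

M(CuO) = 63.55 + 16.00 = 79.55 g/mol.
M(Na2CO3) = 2(22.99) + 12.01 + 3(16.00) = 105.99 g/mol.
102 kg = 102000 g.
n(CuO) = 102000 / 79.55 = 1282 mol.
Step 1 gives a 1:1 ratio of CuO to CO2, so n(CO2) = 1282 mol.
In step 2 the CO2:Na2CO3 ratio is 1:1, so n(Na2CO3) = 1282 mol.
Mass of Na2CO3 = 1282 × 105.99 = 135900 g = 136 kg.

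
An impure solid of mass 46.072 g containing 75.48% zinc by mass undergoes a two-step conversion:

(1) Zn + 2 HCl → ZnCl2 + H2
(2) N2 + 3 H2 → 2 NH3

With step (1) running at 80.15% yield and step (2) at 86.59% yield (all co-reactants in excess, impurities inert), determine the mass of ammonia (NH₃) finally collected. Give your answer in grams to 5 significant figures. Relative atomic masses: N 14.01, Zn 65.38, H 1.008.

Pure Zn = 46.072 × 0.7548 = 34.7751 g.
M(Zn) = 65.38 g/mol.
M(NH3) = 14.01 + 3(1.008) = 17.034 g/mol.
n(Zn) = 34.7751 / 65.38 = 0.531893 mol.
Step 1 (Zn:H2 = 1:1): theoretical n(H2) = 0.531893 mol; at 80.15% yield, n(H2) = 0.426312 mol.
Step 2 (H2:NH3 = 3:2): theoretical n(NH3) = 0.284208 mol, so theoretical mass = 0.284208 × 17.034 = 4.84120 g.
At 86.59% yield, actual mass of NH3 = 4.84120 × 0.8659 = 4.19199 g.

4.1920 g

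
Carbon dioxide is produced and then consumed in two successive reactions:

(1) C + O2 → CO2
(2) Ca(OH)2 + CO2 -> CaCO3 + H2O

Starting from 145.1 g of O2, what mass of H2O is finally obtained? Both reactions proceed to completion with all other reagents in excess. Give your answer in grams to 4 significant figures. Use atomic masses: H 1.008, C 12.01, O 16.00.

81.69 g

M(O2) = 2(16.00) = 32.00 g/mol.
M(H2O) = 2(1.008) + 16.00 = 18.016 g/mol.
n(O2) = 145.10 / 32.00 = 4.5344 mol.
Step 1 gives a 1:1 ratio of O2 to CO2, so n(CO2) = 4.5344 mol.
In step 2 the CO2:H2O ratio is 1:1, so n(H2O) = 4.5344 mol.
Mass of H2O = 4.5344 × 18.016 = 81.691 g.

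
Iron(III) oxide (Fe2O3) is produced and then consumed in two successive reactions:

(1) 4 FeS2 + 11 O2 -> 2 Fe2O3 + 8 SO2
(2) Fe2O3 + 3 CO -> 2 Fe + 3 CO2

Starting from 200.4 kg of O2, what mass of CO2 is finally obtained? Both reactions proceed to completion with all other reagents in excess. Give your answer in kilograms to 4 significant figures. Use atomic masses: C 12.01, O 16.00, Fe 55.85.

M(O2) = 2(16.00) = 32.00 g/mol.
M(CO2) = 12.01 + 2(16.00) = 44.01 g/mol.
200.4 kg = 200400 g.
n(O2) = 200400 / 32.00 = 6262.5 mol.
Step 1 gives a 11:2 ratio of O2 to Fe2O3, so n(Fe2O3) = 1138.6 mol.
In step 2 the Fe2O3:CO2 ratio is 1:3, so n(CO2) = 3415.9 mol.
Mass of CO2 = 3415.9 × 44.01 = 150330 g = 150.3 kg.

150.3 kg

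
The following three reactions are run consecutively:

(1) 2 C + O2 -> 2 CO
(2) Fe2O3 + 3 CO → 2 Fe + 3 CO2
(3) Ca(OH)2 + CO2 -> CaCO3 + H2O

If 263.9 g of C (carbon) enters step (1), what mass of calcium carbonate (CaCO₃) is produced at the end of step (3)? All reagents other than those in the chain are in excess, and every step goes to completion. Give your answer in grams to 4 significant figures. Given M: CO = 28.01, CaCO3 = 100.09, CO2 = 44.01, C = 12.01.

2199 g

n(C) = 263.9 / 12.01 = 21.973 mol.
Reaction (1): C→CO ratio 2:2 ⇒ n(CO) = 21.973 mol.
Reaction (2): CO→CO2 ratio 3:3 ⇒ n(CO2) = 21.973 mol.
Reaction (3): CO2→CaCO3 ratio 1:1 ⇒ n(CaCO3) = 21.973 mol.
Mass of CaCO3 = 21.973 × 100.09 = 2199.3 g.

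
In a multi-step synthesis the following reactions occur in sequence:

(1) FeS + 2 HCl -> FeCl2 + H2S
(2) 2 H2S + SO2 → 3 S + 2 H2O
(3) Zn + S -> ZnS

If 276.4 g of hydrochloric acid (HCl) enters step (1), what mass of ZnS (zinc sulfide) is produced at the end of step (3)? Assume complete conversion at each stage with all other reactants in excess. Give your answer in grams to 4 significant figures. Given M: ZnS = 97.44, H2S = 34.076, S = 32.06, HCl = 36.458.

554.0 g

n(HCl) = 276.4 / 36.458 = 7.5813 mol.
Reaction (1): HCl→H2S ratio 2:1 ⇒ n(H2S) = 3.7907 mol.
Reaction (2): H2S→S ratio 2:3 ⇒ n(S) = 5.6860 mol.
Reaction (3): S→ZnS ratio 1:1 ⇒ n(ZnS) = 5.6860 mol.
Mass of ZnS = 5.6860 × 97.44 = 554.04 g.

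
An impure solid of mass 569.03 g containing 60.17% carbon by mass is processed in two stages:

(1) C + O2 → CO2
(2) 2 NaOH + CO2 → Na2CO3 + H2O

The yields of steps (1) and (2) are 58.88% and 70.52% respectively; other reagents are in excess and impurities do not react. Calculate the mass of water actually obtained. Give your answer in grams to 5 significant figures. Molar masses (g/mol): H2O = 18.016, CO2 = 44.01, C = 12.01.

Pure C = 569.03 × 0.6017 = 342.385 g.
n(C) = 342.385 / 12.01 = 28.5084 mol.
Step 1 (C:CO2 = 1:1): theoretical n(CO2) = 28.5084 mol; at 58.88% yield, n(CO2) = 16.7857 mol.
Step 2 (CO2:H2O = 1:1): theoretical n(H2O) = 16.7857 mol, so theoretical mass = 16.7857 × 18.016 = 302.412 g.
At 70.52% yield, actual mass of H2O = 302.412 × 0.7052 = 213.261 g.

213.26 g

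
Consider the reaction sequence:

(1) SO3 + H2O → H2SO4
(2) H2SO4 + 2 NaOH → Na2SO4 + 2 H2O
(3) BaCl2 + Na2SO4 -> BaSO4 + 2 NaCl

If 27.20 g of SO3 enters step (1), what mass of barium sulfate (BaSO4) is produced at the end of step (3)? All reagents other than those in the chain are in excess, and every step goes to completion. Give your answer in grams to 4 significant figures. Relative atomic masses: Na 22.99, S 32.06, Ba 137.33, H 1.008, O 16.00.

79.29 g

M(SO3) = 32.06 + 3(16.00) = 80.06 g/mol.
M(BaSO4) = 137.33 + 32.06 + 4(16.00) = 233.39 g/mol.
n(SO3) = 27.20 / 80.06 = 0.33975 mol.
Reaction (1): SO3→H2SO4 ratio 1:1 ⇒ n(H2SO4) = 0.33975 mol.
Reaction (2): H2SO4→Na2SO4 ratio 1:1 ⇒ n(Na2SO4) = 0.33975 mol.
Reaction (3): Na2SO4→BaSO4 ratio 1:1 ⇒ n(BaSO4) = 0.33975 mol.
Mass of BaSO4 = 0.33975 × 233.39 = 79.293 g.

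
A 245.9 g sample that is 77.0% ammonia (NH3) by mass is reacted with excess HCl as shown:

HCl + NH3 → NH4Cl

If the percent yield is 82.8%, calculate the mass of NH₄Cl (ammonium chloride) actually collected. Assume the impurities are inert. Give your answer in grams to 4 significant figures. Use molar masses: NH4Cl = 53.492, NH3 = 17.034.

Pure NH3 available = 245.9 g × 0.770 = 189.34 g.
n(NH3) = 189.34 g / 17.034 g/mol = 11.116 mol.
From the equation the NH3:NH4Cl mole ratio is 1:1, so n(NH4Cl) = 11.116 × 1/1 = 11.116 mol.
Mass of NH4Cl = 11.116 mol × 53.492 g/mol = 594.60 g.
Actual mass collected = 594.60 g × 0.828 = 492.32 g.

492.3 g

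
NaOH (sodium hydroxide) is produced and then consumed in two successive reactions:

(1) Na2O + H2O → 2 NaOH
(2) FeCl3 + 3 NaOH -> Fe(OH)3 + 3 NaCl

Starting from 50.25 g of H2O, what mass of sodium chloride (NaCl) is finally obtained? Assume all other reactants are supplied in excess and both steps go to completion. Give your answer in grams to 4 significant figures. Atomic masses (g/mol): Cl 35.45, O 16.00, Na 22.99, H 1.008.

326.0 g

M(H2O) = 2(1.008) + 16.00 = 18.016 g/mol.
M(NaCl) = 22.99 + 35.45 = 58.44 g/mol.
n(H2O) = 50.250 / 18.016 = 2.7892 mol.
Step 1 gives a 1:2 ratio of H2O to NaOH, so n(NaOH) = 5.5784 mol.
In step 2 the NaOH:NaCl ratio is 3:3, so n(NaCl) = 5.5784 mol.
Mass of NaCl = 5.5784 × 58.44 = 326.00 g.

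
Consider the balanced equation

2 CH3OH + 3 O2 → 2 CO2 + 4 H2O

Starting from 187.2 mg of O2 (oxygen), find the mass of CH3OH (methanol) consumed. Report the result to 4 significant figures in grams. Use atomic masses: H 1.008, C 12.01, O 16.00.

M(O2) = 2(16.00) = 32.00 g/mol.
M(CH3OH) = 12.01 + 4(1.008) + 16.00 = 32.042 g/mol.
Convert: 187.2 mg = 0.18720 g.
n(O2) = 0.18720 g / 32.00 g/mol = 0.0058500 mol.
From the equation the O2:CH3OH mole ratio is 3:2, so n(CH3OH) = 0.0058500 × 2/3 = 0.0039000 mol.
Mass of CH3OH = 0.0039000 mol × 32.042 g/mol = 0.12496 g.

0.1250 g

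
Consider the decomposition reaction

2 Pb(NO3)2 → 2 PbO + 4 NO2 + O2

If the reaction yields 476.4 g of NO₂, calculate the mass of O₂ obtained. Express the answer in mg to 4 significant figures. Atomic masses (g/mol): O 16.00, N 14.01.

M(NO2) = 14.01 + 2(16.00) = 46.01 g/mol.
M(O2) = 2(16.00) = 32.00 g/mol.
n(NO2) = 476.40 g / 46.01 g/mol = 10.354 mol.
From the equation the NO2:O2 mole ratio is 4:1, so n(O2) = 10.354 × 1/4 = 2.5886 mol.
Mass of O2 = 2.5886 mol × 32.00 g/mol = 82.834 g.
Converting to mg: 82.834 g = 82830 mg.

82830 mg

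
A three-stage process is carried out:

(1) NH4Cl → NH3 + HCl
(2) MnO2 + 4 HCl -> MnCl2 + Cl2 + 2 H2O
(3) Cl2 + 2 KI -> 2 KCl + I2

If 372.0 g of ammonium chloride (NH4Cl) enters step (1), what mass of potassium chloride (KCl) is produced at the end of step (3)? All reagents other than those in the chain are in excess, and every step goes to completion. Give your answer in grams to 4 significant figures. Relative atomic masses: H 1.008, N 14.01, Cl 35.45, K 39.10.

259.2 g

M(NH4Cl) = 14.01 + 4(1.008) + 35.45 = 53.492 g/mol.
M(KCl) = 39.10 + 35.45 = 74.55 g/mol.
n(NH4Cl) = 372.0 / 53.492 = 6.9543 mol.
Reaction (1): NH4Cl→HCl ratio 1:1 ⇒ n(HCl) = 6.9543 mol.
Reaction (2): HCl→Cl2 ratio 4:1 ⇒ n(Cl2) = 1.7386 mol.
Reaction (3): Cl2→KCl ratio 1:2 ⇒ n(KCl) = 3.4772 mol.
Mass of KCl = 3.4772 × 74.55 = 259.22 g.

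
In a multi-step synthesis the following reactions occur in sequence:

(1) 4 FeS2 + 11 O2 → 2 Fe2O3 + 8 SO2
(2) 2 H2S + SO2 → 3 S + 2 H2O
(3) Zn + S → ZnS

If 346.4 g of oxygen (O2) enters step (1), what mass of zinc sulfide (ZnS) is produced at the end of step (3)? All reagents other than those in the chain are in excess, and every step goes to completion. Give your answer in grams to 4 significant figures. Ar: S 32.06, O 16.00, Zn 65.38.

M(O2) = 2(16.00) = 32.00 g/mol.
M(ZnS) = 65.38 + 32.06 = 97.44 g/mol.
n(O2) = 346.4 / 32.00 = 10.825 mol.
Reaction (1): O2→SO2 ratio 11:8 ⇒ n(SO2) = 7.8727 mol.
Reaction (2): SO2→S ratio 1:3 ⇒ n(S) = 23.618 mol.
Reaction (3): S→ZnS ratio 1:1 ⇒ n(ZnS) = 23.618 mol.
Mass of ZnS = 23.618 × 97.44 = 2301.4 g.

2301 g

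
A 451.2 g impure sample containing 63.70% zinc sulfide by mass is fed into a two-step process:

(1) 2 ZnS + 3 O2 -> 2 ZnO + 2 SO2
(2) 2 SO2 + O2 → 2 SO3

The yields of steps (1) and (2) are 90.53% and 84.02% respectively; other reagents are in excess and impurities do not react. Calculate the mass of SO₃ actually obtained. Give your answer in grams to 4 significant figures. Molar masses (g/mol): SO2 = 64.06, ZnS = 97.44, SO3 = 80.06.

Pure ZnS = 451.2 × 0.6370 = 287.41 g.
n(ZnS) = 287.41 / 97.44 = 2.9497 mol.
Step 1 (ZnS:SO2 = 2:2): theoretical n(SO2) = 2.9497 mol; at 90.53% yield, n(SO2) = 2.6703 mol.
Step 2 (SO2:SO3 = 2:2): theoretical n(SO3) = 2.6703 mol, so theoretical mass = 2.6703 × 80.06 = 213.79 g.
At 84.02% yield, actual mass of SO3 = 213.79 × 0.8402 = 179.62 g.

179.6 g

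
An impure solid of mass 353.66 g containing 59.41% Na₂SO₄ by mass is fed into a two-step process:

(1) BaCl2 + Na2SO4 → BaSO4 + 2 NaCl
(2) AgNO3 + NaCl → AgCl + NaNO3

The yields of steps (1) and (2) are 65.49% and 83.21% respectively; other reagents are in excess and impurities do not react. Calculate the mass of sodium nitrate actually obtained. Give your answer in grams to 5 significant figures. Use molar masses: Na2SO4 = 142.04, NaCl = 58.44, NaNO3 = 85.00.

Pure Na2SO4 = 353.66 × 0.5941 = 210.109 g.
n(Na2SO4) = 210.109 / 142.04 = 1.47923 mol.
Step 1 (Na2SO4:NaCl = 1:2): theoretical n(NaCl) = 2.95845 mol; at 65.49% yield, n(NaCl) = 1.93749 mol.
Step 2 (NaCl:NaNO3 = 1:1): theoretical n(NaNO3) = 1.93749 mol, so theoretical mass = 1.93749 × 85.00 = 164.687 g.
At 83.21% yield, actual mass of NaNO3 = 164.687 × 0.8321 = 137.036 g.

137.04 g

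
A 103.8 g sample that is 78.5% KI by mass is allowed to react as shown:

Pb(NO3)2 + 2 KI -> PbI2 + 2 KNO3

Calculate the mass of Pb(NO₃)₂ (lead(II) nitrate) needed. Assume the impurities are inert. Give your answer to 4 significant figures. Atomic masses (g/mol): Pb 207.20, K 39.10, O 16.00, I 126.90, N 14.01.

Mass of pure KI = 103.8 g × 0.785 = 81.483 g.
M(KI) = 39.10 + 126.90 = 166.00 g/mol.
M(Pb(NO3)2) = 207.20 + 2(14.01) + 6(16.00) = 331.22 g/mol.
n(KI) = 81.483 g / 166.00 g/mol = 0.49086 mol.
From the equation the KI:Pb(NO3)2 mole ratio is 2:1, so n(Pb(NO3)2) = 0.49086 × 1/2 = 0.24543 mol.
Mass of Pb(NO3)2 = 0.24543 mol × 331.22 g/mol = 81.292 g.

81.29 g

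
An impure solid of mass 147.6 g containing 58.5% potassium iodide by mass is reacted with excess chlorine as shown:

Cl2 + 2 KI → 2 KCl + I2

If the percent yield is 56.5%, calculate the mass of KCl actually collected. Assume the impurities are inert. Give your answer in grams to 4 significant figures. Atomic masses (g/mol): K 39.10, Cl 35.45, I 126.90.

Pure KI available = 147.6 g × 0.585 = 86.346 g.
M(KI) = 39.10 + 126.90 = 166.00 g/mol.
M(KCl) = 39.10 + 35.45 = 74.55 g/mol.
n(KI) = 86.346 g / 166.00 g/mol = 0.52016 mol.
From the equation the KI:KCl mole ratio is 2:2, so n(KCl) = 0.52016 × 2/2 = 0.52016 mol.
Mass of KCl = 0.52016 mol × 74.55 g/mol = 38.778 g.
Actual mass collected = 38.778 g × 0.565 = 21.909 g.

21.91 g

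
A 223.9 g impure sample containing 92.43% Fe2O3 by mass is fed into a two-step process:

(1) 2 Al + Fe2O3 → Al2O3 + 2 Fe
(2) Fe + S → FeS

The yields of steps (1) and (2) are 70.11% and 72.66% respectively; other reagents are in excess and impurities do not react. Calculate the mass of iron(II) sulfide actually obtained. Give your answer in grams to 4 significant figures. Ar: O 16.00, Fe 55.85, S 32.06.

116.1 g

Pure Fe2O3 = 223.9 × 0.9243 = 206.95 g.
M(Fe2O3) = 2(55.85) + 3(16.00) = 159.70 g/mol.
M(FeS) = 55.85 + 32.06 = 87.91 g/mol.
n(Fe2O3) = 206.95 / 159.70 = 1.2959 mol.
Step 1 (Fe2O3:Fe = 1:2): theoretical n(Fe) = 2.5917 mol; at 70.11% yield, n(Fe) = 1.8171 mol.
Step 2 (Fe:FeS = 1:1): theoretical n(FeS) = 1.8171 mol, so theoretical mass = 1.8171 × 87.91 = 159.74 g.
At 72.66% yield, actual mass of FeS = 159.74 × 0.7266 = 116.07 g.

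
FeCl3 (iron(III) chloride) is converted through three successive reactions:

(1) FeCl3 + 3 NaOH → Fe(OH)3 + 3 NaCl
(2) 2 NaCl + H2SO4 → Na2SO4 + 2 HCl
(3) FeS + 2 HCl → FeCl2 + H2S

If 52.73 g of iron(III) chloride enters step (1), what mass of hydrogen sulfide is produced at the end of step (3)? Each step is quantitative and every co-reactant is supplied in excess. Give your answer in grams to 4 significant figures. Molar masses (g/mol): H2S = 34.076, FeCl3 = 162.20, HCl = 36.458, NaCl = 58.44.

16.62 g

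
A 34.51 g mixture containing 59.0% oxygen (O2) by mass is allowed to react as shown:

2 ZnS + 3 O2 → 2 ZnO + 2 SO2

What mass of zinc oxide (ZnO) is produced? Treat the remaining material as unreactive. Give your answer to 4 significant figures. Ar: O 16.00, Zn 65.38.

Mass of pure O2 = 34.51 g × 0.590 = 20.361 g.
M(O2) = 2(16.00) = 32.00 g/mol.
M(ZnO) = 65.38 + 16.00 = 81.38 g/mol.
n(O2) = 20.361 g / 32.00 g/mol = 0.63628 mol.
From the equation the O2:ZnO mole ratio is 3:2, so n(ZnO) = 0.63628 × 2/3 = 0.42419 mol.
Mass of ZnO = 0.42419 mol × 81.38 g/mol = 34.520 g.

34.52 g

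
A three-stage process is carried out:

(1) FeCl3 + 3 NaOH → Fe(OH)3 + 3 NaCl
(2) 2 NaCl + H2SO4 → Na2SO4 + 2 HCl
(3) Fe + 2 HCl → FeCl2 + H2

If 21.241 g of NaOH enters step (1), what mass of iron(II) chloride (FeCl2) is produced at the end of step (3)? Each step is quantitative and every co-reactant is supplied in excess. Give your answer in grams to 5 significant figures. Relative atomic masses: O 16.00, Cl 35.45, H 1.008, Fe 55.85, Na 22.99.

M(NaOH) = 22.99 + 16.00 + 1.008 = 39.998 g/mol.
M(FeCl2) = 55.85 + 2(35.45) = 126.75 g/mol.
n(NaOH) = 21.241 / 39.998 = 0.531052 mol.
Reaction (1): NaOH→NaCl ratio 3:3 ⇒ n(NaCl) = 0.531052 mol.
Reaction (2): NaCl→HCl ratio 2:2 ⇒ n(HCl) = 0.531052 mol.
Reaction (3): HCl→FeCl2 ratio 2:1 ⇒ n(FeCl2) = 0.265526 mol.
Mass of FeCl2 = 0.265526 × 126.75 = 33.6554 g.

33.655 g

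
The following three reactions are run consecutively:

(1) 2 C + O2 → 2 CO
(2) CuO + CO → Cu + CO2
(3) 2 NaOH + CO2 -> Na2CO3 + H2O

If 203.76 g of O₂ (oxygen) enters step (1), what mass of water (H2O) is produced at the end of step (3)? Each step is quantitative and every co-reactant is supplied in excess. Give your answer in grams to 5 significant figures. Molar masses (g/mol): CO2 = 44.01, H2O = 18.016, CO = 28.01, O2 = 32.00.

n(O2) = 203.76 / 32.00 = 6.36750 mol.
Reaction (1): O2→CO ratio 1:2 ⇒ n(CO) = 12.7350 mol.
Reaction (2): CO→CO2 ratio 1:1 ⇒ n(CO2) = 12.7350 mol.
Reaction (3): CO2→H2O ratio 1:1 ⇒ n(H2O) = 12.7350 mol.
Mass of H2O = 12.7350 × 18.016 = 229.434 g.

229.43 g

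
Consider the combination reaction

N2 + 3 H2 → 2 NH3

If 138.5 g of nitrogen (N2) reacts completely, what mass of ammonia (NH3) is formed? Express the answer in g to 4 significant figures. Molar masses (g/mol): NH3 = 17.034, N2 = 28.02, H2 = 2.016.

n(N2) = 138.50 g / 28.02 g/mol = 4.9429 mol.
From the equation the N2:NH3 mole ratio is 1:2, so n(NH3) = 4.9429 × 2/1 = 9.8858 mol.
Mass of NH3 = 9.8858 mol × 17.034 g/mol = 168.39 g.

168.4 g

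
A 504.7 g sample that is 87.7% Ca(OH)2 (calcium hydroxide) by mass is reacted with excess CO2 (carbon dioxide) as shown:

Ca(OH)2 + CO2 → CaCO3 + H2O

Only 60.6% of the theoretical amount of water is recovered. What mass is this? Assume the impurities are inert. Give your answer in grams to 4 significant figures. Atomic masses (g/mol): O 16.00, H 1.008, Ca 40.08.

65.22 g

Pure Ca(OH)2 available = 504.7 g × 0.877 = 442.62 g.
M(Ca(OH)2) = 40.08 + 2(16.00) + 2(1.008) = 74.096 g/mol.
M(H2O) = 2(1.008) + 16.00 = 18.016 g/mol.
n(Ca(OH)2) = 442.62 g / 74.096 g/mol = 5.9736 mol.
From the equation the Ca(OH)2:H2O mole ratio is 1:1, so n(H2O) = 5.9736 × 1/1 = 5.9736 mol.
Mass of H2O = 5.9736 mol × 18.016 g/mol = 107.62 g.
Actual mass collected = 107.62 g × 0.606 = 65.218 g.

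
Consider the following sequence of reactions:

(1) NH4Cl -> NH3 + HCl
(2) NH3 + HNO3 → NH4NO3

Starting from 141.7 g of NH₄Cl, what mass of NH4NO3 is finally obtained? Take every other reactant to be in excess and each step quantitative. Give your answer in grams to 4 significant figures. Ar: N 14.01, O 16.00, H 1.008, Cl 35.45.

M(NH4Cl) = 14.01 + 4(1.008) + 35.45 = 53.492 g/mol.
M(NH4NO3) = 2(14.01) + 4(1.008) + 3(16.00) = 80.052 g/mol.
n(NH4Cl) = 141.70 / 53.492 = 2.6490 mol.
Step 1 gives a 1:1 ratio of NH4Cl to NH3, so n(NH3) = 2.6490 mol.
In step 2 the NH3:NH4NO3 ratio is 1:1, so n(NH4NO3) = 2.6490 mol.
Mass of NH4NO3 = 2.6490 × 80.052 = 212.06 g.

212.1 g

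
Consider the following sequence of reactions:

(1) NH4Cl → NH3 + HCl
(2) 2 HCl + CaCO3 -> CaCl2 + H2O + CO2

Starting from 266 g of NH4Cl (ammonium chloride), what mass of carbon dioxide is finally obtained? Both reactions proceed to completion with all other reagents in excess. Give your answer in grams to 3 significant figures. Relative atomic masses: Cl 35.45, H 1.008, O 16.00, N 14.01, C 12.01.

109 g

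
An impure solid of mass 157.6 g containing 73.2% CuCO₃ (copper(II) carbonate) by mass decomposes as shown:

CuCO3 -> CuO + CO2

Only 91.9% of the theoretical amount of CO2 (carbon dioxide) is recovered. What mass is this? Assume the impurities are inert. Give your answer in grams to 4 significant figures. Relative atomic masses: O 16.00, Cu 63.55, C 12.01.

37.76 g

Pure CuCO3 available = 157.6 g × 0.732 = 115.36 g.
M(CuCO3) = 63.55 + 12.01 + 3(16.00) = 123.56 g/mol.
M(CO2) = 12.01 + 2(16.00) = 44.01 g/mol.
n(CuCO3) = 115.36 g / 123.56 g/mol = 0.93366 mol.
From the equation the CuCO3:CO2 mole ratio is 1:1, so n(CO2) = 0.93366 × 1/1 = 0.93366 mol.
Mass of CO2 = 0.93366 mol × 44.01 g/mol = 41.090 g.
Actual mass collected = 41.090 g × 0.919 = 37.762 g.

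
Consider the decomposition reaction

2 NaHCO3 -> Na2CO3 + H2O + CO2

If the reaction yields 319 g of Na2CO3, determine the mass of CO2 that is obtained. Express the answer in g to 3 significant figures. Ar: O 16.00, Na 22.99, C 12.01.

M(Na2CO3) = 2(22.99) + 12.01 + 3(16.00) = 105.99 g/mol.
M(CO2) = 12.01 + 2(16.00) = 44.01 g/mol.
n(Na2CO3) = 319.0 g / 105.99 g/mol = 3.010 mol.
From the equation the Na2CO3:CO2 mole ratio is 1:1, so n(CO2) = 3.010 × 1/1 = 3.010 mol.
Mass of CO2 = 3.010 mol × 44.01 g/mol = 132.5 g.

132 g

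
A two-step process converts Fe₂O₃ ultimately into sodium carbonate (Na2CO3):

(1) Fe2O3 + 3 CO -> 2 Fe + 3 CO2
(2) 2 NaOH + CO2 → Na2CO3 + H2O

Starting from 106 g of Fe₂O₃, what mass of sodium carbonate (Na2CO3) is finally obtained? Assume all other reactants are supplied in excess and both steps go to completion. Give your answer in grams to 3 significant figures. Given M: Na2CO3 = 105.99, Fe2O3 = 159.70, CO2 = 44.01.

211 g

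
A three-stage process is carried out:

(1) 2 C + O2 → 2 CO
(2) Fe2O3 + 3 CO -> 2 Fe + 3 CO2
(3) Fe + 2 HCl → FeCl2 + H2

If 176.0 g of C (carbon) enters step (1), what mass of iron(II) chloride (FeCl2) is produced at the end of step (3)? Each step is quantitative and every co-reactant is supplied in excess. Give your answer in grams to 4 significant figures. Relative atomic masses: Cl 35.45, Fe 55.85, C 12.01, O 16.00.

1238 g

M(C) = 12.01 g/mol.
M(FeCl2) = 55.85 + 2(35.45) = 126.75 g/mol.
n(C) = 176.0 / 12.01 = 14.654 mol.
Reaction (1): C→CO ratio 2:2 ⇒ n(CO) = 14.654 mol.
Reaction (2): CO→Fe ratio 3:2 ⇒ n(Fe) = 9.7696 mol.
Reaction (3): Fe→FeCl2 ratio 1:1 ⇒ n(FeCl2) = 9.7696 mol.
Mass of FeCl2 = 9.7696 × 126.75 = 1238.3 g.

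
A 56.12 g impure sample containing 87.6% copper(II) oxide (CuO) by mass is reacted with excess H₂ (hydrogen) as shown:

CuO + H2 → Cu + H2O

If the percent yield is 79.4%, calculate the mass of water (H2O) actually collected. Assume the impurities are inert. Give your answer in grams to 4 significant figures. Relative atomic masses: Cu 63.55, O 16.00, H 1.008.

Pure CuO available = 56.12 g × 0.876 = 49.161 g.
M(CuO) = 63.55 + 16.00 = 79.55 g/mol.
M(H2O) = 2(1.008) + 16.00 = 18.016 g/mol.
n(CuO) = 49.161 g / 79.55 g/mol = 0.61799 mol.
From the equation the CuO:H2O mole ratio is 1:1, so n(H2O) = 0.61799 × 1/1 = 0.61799 mol.
Mass of H2O = 0.61799 mol × 18.016 g/mol = 11.134 g.
Actual mass collected = 11.134 g × 0.794 = 8.8402 g.

8.840 g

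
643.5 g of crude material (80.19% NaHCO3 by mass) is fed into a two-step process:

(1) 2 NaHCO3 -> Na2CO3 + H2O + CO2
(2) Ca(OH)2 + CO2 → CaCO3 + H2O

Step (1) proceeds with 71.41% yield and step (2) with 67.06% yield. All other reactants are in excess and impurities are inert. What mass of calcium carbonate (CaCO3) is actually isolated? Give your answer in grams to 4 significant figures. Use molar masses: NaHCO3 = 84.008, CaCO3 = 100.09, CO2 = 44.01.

Pure NaHCO3 = 643.5 × 0.8019 = 516.02 g.
n(NaHCO3) = 516.02 / 84.008 = 6.1425 mol.
Step 1 (NaHCO3:CO2 = 2:1): theoretical n(CO2) = 3.0713 mol; at 71.41% yield, n(CO2) = 2.1932 mol.
Step 2 (CO2:CaCO3 = 1:1): theoretical n(CaCO3) = 2.1932 mol, so theoretical mass = 2.1932 × 100.09 = 219.52 g.
At 67.06% yield, actual mass of CaCO3 = 219.52 × 0.6706 = 147.21 g.

147.2 g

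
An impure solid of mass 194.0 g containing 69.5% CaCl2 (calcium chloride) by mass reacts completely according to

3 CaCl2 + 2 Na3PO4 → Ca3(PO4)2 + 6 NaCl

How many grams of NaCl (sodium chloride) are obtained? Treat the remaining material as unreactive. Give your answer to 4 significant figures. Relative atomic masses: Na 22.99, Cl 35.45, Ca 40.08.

Mass of pure CaCl2 = 194.0 g × 0.695 = 134.83 g.
M(CaCl2) = 40.08 + 2(35.45) = 110.98 g/mol.
M(NaCl) = 22.99 + 35.45 = 58.44 g/mol.
n(CaCl2) = 134.83 g / 110.98 g/mol = 1.2149 mol.
From the equation the CaCl2:NaCl mole ratio is 3:6, so n(NaCl) = 1.2149 × 6/3 = 2.4298 mol.
Mass of NaCl = 2.4298 mol × 58.44 g/mol = 142.00 g.

142.0 g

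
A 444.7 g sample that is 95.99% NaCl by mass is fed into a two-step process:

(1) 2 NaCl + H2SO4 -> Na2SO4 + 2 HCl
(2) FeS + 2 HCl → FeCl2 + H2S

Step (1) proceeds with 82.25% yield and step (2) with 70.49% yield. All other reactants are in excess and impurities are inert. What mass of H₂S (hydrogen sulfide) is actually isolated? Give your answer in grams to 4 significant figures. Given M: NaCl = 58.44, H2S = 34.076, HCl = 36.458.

72.15 g

Pure NaCl = 444.7 × 0.9599 = 426.87 g.
n(NaCl) = 426.87 / 58.44 = 7.3044 mol.
Step 1 (NaCl:HCl = 2:2): theoretical n(HCl) = 7.3044 mol; at 82.25% yield, n(HCl) = 6.0078 mol.
Step 2 (HCl:H2S = 2:1): theoretical n(H2S) = 3.0039 mol, so theoretical mass = 3.0039 × 34.076 = 102.36 g.
At 70.49% yield, actual mass of H2S = 102.36 × 0.7049 = 72.155 g.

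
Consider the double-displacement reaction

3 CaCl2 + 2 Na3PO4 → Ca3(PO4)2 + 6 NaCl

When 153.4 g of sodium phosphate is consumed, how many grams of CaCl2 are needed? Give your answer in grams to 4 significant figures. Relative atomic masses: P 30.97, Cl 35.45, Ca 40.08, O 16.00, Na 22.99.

155.8 g

M(Na3PO4) = 3(22.99) + 30.97 + 4(16.00) = 163.94 g/mol.
M(CaCl2) = 40.08 + 2(35.45) = 110.98 g/mol.
n(Na3PO4) = 153.40 g / 163.94 g/mol = 0.93571 mol.
From the equation the Na3PO4:CaCl2 mole ratio is 2:3, so n(CaCl2) = 0.93571 × 3/2 = 1.4036 mol.
Mass of CaCl2 = 1.4036 mol × 110.98 g/mol = 155.77 g.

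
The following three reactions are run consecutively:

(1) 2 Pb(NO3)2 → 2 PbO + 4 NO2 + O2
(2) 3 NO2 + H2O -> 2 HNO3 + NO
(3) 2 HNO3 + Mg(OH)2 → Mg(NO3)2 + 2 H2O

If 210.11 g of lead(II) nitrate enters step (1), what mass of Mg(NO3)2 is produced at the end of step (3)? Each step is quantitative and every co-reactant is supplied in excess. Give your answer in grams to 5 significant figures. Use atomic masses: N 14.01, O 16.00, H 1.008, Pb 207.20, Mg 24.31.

M(Pb(NO3)2) = 207.20 + 2(14.01) + 6(16.00) = 331.22 g/mol.
M(Mg(NO3)2) = 24.31 + 2(14.01) + 6(16.00) = 148.33 g/mol.
n(Pb(NO3)2) = 210.11 / 331.22 = 0.634352 mol.
Reaction (1): Pb(NO3)2→NO2 ratio 2:4 ⇒ n(NO2) = 1.26870 mol.
Reaction (2): NO2→HNO3 ratio 3:2 ⇒ n(HNO3) = 0.845802 mol.
Reaction (3): HNO3→Mg(NO3)2 ratio 2:1 ⇒ n(Mg(NO3)2) = 0.422901 mol.
Mass of Mg(NO3)2 = 0.422901 × 148.33 = 62.7289 g.

62.729 g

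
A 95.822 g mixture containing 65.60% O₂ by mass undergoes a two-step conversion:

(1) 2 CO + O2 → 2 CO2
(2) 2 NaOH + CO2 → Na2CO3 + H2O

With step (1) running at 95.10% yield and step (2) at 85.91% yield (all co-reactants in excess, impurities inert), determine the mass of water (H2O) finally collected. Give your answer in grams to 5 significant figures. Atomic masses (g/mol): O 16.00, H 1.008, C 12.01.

57.827 g

Pure O2 = 95.822 × 0.6560 = 62.8592 g.
M(O2) = 2(16.00) = 32.00 g/mol.
M(H2O) = 2(1.008) + 16.00 = 18.016 g/mol.
n(O2) = 62.8592 / 32.00 = 1.96435 mol.
Step 1 (O2:CO2 = 1:2): theoretical n(CO2) = 3.92870 mol; at 95.10% yield, n(CO2) = 3.73620 mol.
Step 2 (CO2:H2O = 1:1): theoretical n(H2O) = 3.73620 mol, so theoretical mass = 3.73620 × 18.016 = 67.3113 g.
At 85.91% yield, actual mass of H2O = 67.3113 × 0.8591 = 57.8271 g.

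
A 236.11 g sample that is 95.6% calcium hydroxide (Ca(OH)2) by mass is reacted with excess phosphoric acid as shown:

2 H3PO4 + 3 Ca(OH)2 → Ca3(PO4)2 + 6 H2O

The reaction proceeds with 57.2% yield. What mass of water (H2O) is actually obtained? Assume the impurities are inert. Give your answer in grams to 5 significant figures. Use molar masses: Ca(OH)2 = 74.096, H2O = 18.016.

Pure Ca(OH)2 available = 236.11 g × 0.956 = 225.721 g.
n(Ca(OH)2) = 225.721 g / 74.096 g/mol = 3.04633 mol.
From the equation the Ca(OH)2:H2O mole ratio is 3:6, so n(H2O) = 3.04633 × 6/3 = 6.09267 mol.
Mass of H2O = 6.09267 mol × 18.016 g/mol = 109.766 g.
Actual mass collected = 109.766 g × 0.572 = 62.7859 g.

62.786 g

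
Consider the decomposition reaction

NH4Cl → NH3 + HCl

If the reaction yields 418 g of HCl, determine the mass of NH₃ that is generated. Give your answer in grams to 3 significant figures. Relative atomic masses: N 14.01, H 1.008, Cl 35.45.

195 g

M(HCl) = 1.008 + 35.45 = 36.458 g/mol.
M(NH3) = 14.01 + 3(1.008) = 17.034 g/mol.
n(HCl) = 418.0 g / 36.458 g/mol = 11.47 mol.
From the equation the HCl:NH3 mole ratio is 1:1, so n(NH3) = 11.47 × 1/1 = 11.47 mol.
Mass of NH3 = 11.47 mol × 17.034 g/mol = 195.3 g.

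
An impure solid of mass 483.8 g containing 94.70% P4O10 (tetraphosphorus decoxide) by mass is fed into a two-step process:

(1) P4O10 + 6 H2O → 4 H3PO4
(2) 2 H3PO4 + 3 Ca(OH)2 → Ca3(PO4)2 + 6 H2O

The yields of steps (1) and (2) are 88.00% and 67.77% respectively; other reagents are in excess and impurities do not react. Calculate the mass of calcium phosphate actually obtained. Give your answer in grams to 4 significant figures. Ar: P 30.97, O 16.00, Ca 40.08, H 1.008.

597.1 g

Pure P4O10 = 483.8 × 0.9470 = 458.16 g.
M(P4O10) = 4(30.97) + 10(16.00) = 283.88 g/mol.
M(Ca3(PO4)2) = 3(40.08) + 2(30.97) + 8(16.00) = 310.18 g/mol.
n(P4O10) = 458.16 / 283.88 = 1.6139 mol.
Step 1 (P4O10:H3PO4 = 1:4): theoretical n(H3PO4) = 6.4557 mol; at 88.00% yield, n(H3PO4) = 5.6810 mol.
Step 2 (H3PO4:Ca3(PO4)2 = 2:1): theoretical n(Ca3(PO4)2) = 2.8405 mol, so theoretical mass = 2.8405 × 310.18 = 881.06 g.
At 67.77% yield, actual mass of Ca3(PO4)2 = 881.06 × 0.6777 = 597.10 g.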